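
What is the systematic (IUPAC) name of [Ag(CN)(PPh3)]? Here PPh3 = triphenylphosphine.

cyano(triphenylphosphine)silver(I)

There is no counter-ion, so the complex is neutral overall.
Ligand charges: 1×triphenylphosphine (neutral), 1×cyano (-1 each); total -1. So Ag + (-1) = 0, giving Ag = +1.
Ligands are named alphabetically: cyano before triphenylphosphine.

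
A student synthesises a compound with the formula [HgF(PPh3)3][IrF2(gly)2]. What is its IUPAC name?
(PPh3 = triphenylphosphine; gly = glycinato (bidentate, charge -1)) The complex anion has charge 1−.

The complex anion is given as 1−; its ligand charges sum to -4, so Ir = +3.
A 1:1 salt means the cation carries the equal and opposite charge, 1+.
Cation: ligand charges sum to -1; for the ion to be 1+, Hg = +2.

fluorotris(triphenylphosphine)mercury(II) difluorobis(glycinato)iridate(III)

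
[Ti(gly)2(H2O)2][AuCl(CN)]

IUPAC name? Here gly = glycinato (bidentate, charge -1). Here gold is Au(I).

diaquabis(glycinato)titanium(III) chlorocyanoaurate(I)

Au is given as +1; the anion's ligand charges sum to -2, so the complex anion is 1−.
A 1:1 salt means the cation carries the equal and opposite charge, 1+.
Cation: ligand charges sum to -2; for the ion to be 1+, Ti = +3.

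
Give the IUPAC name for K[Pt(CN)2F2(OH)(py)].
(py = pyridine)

potassium dicyanodifluorohydroxo(pyridine)platinate(IV)

The 1 potassium counter-ion carries a total charge of +1, so each complex ion is 1−.
Ligand charges: 2×fluoro (-1 each), 2×cyano (-1 each), 1×hydroxo (-1 each), 1×pyridine (neutral); total -5. So Pt + (-5) = 1−, giving Pt = +4.
The complex ion is anionic, so platinum takes the -ate form platinate(IV).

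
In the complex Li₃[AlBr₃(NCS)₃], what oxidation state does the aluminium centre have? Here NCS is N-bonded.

+3

3 lithium outside the brackets (+1 each) → the complex ion is 3−.
Ligand charges: 3×Br = -3; 3×NCS = -3; sum -6.
Al + (-6) = 3− ⇒ Al is +3.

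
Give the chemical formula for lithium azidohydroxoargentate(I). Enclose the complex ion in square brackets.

Li[Ag(N3)(OH)]

Ligands: 1 hydroxo (OH, -1), 1 azido (N3, -1). Ligand charge sum = -2.
Charge balance with lithium (+1) requires 1 complex ion per 1 lithium.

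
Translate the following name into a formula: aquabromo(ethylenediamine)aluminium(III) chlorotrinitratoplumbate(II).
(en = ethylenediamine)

[AlBr(en)(H2O)][PbCl(NO3)3]

Cation [Al…]: ligand charges -1, Al(III) ⇒ ion charge 2+.
Anion [Pb…]: ligand charges -4, Pb(II) ⇒ ion charge 2−.
One 2+ cation balances one 2− anion.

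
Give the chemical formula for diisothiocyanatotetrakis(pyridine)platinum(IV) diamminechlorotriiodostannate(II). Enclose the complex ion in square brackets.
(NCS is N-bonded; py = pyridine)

[Pt(NCS)2(py)4][SnClI3(NH3)2]

Cation [Pt…]: ligand charges -2, Pt(IV) ⇒ ion charge 2+.
Anion [Sn…]: ligand charges -4, Sn(II) ⇒ ion charge 2−.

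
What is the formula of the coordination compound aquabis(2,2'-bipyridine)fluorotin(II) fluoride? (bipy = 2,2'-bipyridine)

[Sn(bipy)2F(H2O)]F

Ligands: 2 2,2'-bipyridine (bipy, neutral), 1 fluoro (F, -1), 1 aqua (H2O, neutral). Ligand charge sum = -1.
With Sn in oxidation state +2, the complex ion is [Sn...]^1+.
Charge balance with fluoride (-1) requires 1 complex ion per 1 fluoride.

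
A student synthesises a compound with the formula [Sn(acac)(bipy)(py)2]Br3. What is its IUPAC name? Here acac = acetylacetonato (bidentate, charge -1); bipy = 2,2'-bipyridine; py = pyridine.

(acetylacetonato)(2,2'-bipyridine)bis(pyridine)tin(IV) bromide

The 3 bromide counter-ions carry a total charge of -3, so each complex ion is 3+.
Ligand charges: 1×acetylacetonato (-1 each), 1×2,2'-bipyridine (neutral), 2×pyridine (neutral); total -1. So Sn + (-1) = 3+, giving Sn = +4.
Ligands are named alphabetically: acetylacetonato before bipyridine before pyridine.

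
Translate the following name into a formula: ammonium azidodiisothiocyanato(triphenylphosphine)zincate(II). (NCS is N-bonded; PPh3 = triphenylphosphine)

NH4[Zn(N3)(NCS)2(PPh3)]

Ligands: 1 azido (N3, -1), 2 isothiocyanato (NCS, -1), 1 triphenylphosphine (PPh3, neutral). Ligand charge sum = -3.
With Zn in oxidation state +2, the complex ion is [Zn...]^1−.
Charge balance with ammonium (+1) requires 1 complex ion per 1 ammonium.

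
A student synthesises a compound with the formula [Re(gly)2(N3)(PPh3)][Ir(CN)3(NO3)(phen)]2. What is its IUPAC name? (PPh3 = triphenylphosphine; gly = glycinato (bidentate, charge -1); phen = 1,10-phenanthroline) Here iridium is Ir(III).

Both ions are complex: the cation is named first with the plain metal name, the anion second with the -ate form; each ion's ligands are alphabetised independently.
Ir is given as +3; the anion's ligand charges sum to -4, so the complex anion is 1−.
With 2 anions per cation, the cation must be 2×1 = 2+.
Cation: ligand charges sum to -3; for the ion to be 2+, Re = +5.

azidobis(glycinato)(triphenylphosphine)rhenium(V) tricyanonitrato(1,10-phenanthroline)iridate(III)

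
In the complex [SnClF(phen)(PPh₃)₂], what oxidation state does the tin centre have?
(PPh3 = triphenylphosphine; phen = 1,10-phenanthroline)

No counter-ion: the bracketed complex is neutral.
Ligand charges: 2×PPh3 neutral; 1×F = -1; 1×phen neutral; 1×Cl = -1; sum -2.
Sn + (-2) = 0 ⇒ Sn is +2.

+2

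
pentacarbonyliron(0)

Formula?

Ligands: 5 carbonyl (CO, neutral). Ligand charge sum = 0.
With Fe in oxidation state 0, the complex ion is [Fe...].

[Fe(CO)5]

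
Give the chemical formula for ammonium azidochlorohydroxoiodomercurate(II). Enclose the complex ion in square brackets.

(NH4)2[HgClI(N3)(OH)]

Ligands: 1 azido (N3, -1), 1 iodo (I, -1), 1 chloro (Cl, -1), 1 hydroxo (OH, -1). Ligand charge sum = -4.
With Hg in oxidation state +2, the complex ion is [Hg...]^2−.
Charge balance with ammonium (+1) requires 1 complex ion per 2 ammonium.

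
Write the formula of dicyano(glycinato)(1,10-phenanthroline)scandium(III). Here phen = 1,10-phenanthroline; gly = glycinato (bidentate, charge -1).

Ligands: 1 1,10-phenanthroline (phen, neutral), 2 cyano (CN, -1), 1 glycinato (gly, -1). Ligand charge sum = -3.
With Sc in oxidation state +3, the complex ion is [Sc...].

[Sc(CN)2(gly)(phen)]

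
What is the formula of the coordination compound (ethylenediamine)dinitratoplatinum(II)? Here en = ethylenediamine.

[Pt(en)(NO3)2]

Ligands: 1 ethylenediamine (en, neutral), 2 nitrato (NO3, -1). Ligand charge sum = -2.
With Pt in oxidation state +2, the complex ion is [Pt...].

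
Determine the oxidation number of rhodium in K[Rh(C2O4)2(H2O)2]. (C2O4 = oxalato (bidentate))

+3

1 potassium outside the brackets (+1 each) → the complex ion is 1−.
Ligand charges: 2×H2O neutral; 2×C2O4 = -4; sum -4.
Rh + (-4) = 1− ⇒ Rh is +3.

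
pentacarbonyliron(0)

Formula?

Ligands: 5 carbonyl (CO, neutral). Ligand charge sum = 0.
With Fe in oxidation state 0, the complex ion is [Fe...].

[Fe(CO)5]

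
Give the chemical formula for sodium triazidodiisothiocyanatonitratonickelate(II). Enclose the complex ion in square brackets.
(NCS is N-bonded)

Na4[Ni(N3)3(NCS)2(NO3)]

Ligands: 2 isothiocyanato (NCS, -1), 3 azido (N3, -1), 1 nitrato (NO3, -1). Ligand charge sum = -6.
With Ni in oxidation state +2, the complex ion is [Ni...]^4−.
Charge balance with sodium (+1) requires 1 complex ion per 4 sodium.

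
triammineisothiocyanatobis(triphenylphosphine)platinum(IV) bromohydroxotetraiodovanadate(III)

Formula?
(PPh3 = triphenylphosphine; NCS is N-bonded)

[Pt(NCS)(NH3)3(PPh3)2][VBrI4(OH)]

Cation [Pt…]: ligand charges -1, Pt(IV) ⇒ ion charge 3+.
Anion [V…]: ligand charges -6, V(III) ⇒ ion charge 3−.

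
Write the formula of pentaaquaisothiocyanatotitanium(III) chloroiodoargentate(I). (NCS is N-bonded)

Cation [Ti…]: ligand charges -1, Ti(III) ⇒ ion charge 2+.
Anion [Ag…]: ligand charges -2, Ag(I) ⇒ ion charge 1−.

[Ti(H2O)5(NCS)][AgClI]2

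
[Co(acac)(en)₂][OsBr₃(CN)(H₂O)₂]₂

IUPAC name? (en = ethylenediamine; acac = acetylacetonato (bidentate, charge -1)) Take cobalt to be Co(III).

(acetylacetonato)bis(ethylenediamine)cobalt(III) diaquatribromocyanoosmate(III)

Both ions are complex: the cation is named first with the plain metal name, the anion second with the -ate form; each ion's ligands are alphabetised independently.
Co is given as +3; the cation's ligand charges sum to -1, so the complex cation is 2+.
With 2 anions per cation, each anion must be 2/2 = 1−.
Anion: ligand charges sum to -4; for the ion to be 1−, Os = +3.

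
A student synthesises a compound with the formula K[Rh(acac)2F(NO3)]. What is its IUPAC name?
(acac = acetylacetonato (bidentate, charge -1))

The 1 potassium counter-ion carries a total charge of +1, so each complex ion is 1−.
Ligand charges: 2×acetylacetonato (-1 each), 1×fluoro (-1 each), 1×nitrato (-1 each); total -4. So Rh + (-4) = 1−, giving Rh = +3.
The complex ion is anionic, so rhodium takes the -ate form rhodate(III).

potassium bis(acetylacetonato)fluoronitratorhodate(III)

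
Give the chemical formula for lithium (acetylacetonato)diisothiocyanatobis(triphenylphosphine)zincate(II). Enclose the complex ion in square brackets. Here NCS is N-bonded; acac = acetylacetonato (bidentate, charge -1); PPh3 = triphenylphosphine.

Ligands: 2 isothiocyanato (NCS, -1), 1 acetylacetonato (acac, -1), 2 triphenylphosphine (PPh3, neutral). Ligand charge sum = -3.
Charge balance with lithium (+1) requires 1 complex ion per 1 lithium.

Li[Zn(acac)(NCS)2(PPh3)2]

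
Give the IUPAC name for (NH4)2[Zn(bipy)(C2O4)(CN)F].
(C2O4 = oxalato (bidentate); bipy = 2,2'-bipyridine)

ammonium (2,2'-bipyridine)cyanofluorooxalatozincate(II)

The 2 ammonium counter-ions carry a total charge of +2, so each complex ion is 2−.
Ligand charges: 1×oxalato (-2 each), 1×cyano (-1 each), 1×2,2'-bipyridine (neutral), 1×fluoro (-1 each); total -4. So Zn + (-4) = 2−, giving Zn = +2.
The complex ion is anionic, so zinc takes the -ate form zincate(II).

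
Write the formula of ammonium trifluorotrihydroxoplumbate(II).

Ligands: 3 fluoro (F, -1), 3 hydroxo (OH, -1). Ligand charge sum = -6.
With Pb in oxidation state +2, the complex ion is [Pb...]^4−.
Charge balance with ammonium (+1) requires 1 complex ion per 4 ammonium.

(NH4)4[PbF3(OH)3]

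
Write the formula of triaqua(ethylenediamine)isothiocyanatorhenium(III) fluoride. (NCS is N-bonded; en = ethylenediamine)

Ligands: 1 isothiocyanato (NCS, -1), 1 ethylenediamine (en, neutral), 3 aqua (H2O, neutral). Ligand charge sum = -1.
With Re in oxidation state +3, the complex ion is [Re...]^2+.
Charge balance with fluoride (-1) requires 1 complex ion per 2 fluoride.

[Re(en)(H2O)3(NCS)]F2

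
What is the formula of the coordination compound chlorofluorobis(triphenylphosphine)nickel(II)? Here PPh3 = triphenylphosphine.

Ligands: 2 triphenylphosphine (PPh3, neutral), 1 chloro (Cl, -1), 1 fluoro (F, -1). Ligand charge sum = -2.
With Ni in oxidation state +2, the complex ion is [Ni...].

[NiClF(PPh3)2]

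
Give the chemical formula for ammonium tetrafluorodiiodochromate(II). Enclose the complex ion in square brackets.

(NH4)4[CrF4I2]

Ligands: 4 fluoro (F, -1), 2 iodo (I, -1). Ligand charge sum = -6.
With Cr in oxidation state +2, the complex ion is [Cr...]^4−.
Charge balance with ammonium (+1) requires 1 complex ion per 4 ammonium.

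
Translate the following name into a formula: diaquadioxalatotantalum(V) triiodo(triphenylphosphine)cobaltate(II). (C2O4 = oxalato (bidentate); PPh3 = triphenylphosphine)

[Ta(C2O4)2(H2O)2][CoI3(PPh3)]

Cation [Ta…]: ligand charges -4, Ta(V) ⇒ ion charge 1+.
Anion [Co…]: ligand charges -3, Co(II) ⇒ ion charge 1−.
One 1+ cation balances one 1− anion.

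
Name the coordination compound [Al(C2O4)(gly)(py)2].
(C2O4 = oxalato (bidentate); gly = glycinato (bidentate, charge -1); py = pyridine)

(glycinato)oxalatobis(pyridine)aluminium(III)

There is no counter-ion, so the complex is neutral overall.
Ligand charges: 1×oxalato (-2 each), 1×glycinato (-1 each), 2×pyridine (neutral); total -3. So Al + (-3) = 0, giving Al = +3.
Ligands are named alphabetically: glycinato before oxalato before pyridine.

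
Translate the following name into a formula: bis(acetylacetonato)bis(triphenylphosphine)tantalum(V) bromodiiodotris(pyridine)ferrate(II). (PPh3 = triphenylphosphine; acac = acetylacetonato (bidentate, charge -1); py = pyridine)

Cation [Ta…]: ligand charges -2, Ta(V) ⇒ ion charge 3+.
Anion [Fe…]: ligand charges -3, Fe(II) ⇒ ion charge 1−.

[Ta(acac)2(PPh3)2][FeBrI2(py)3]3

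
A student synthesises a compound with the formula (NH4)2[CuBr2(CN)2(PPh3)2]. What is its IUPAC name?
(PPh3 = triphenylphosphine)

The 2 ammonium counter-ions carry a total charge of +2, so each complex ion is 2−.
Ligand charges: 2×bromo (-1 each), 2×triphenylphosphine (neutral), 2×cyano (-1 each); total -4. So Cu + (-4) = 2−, giving Cu = +2.
The complex ion is anionic, so copper takes the -ate form cuprate(II).

ammonium dibromodicyanobis(triphenylphosphine)cuprate(II)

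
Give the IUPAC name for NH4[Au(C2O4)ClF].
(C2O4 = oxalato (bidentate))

ammonium chlorofluorooxalatoaurate(III)

The 1 ammonium counter-ion carries a total charge of +1, so each complex ion is 1−.
Ligand charges: 1×fluoro (-1 each), 1×chloro (-1 each), 1×oxalato (-2 each); total -4. So Au + (-4) = 1−, giving Au = +3.
Ligands are named alphabetically: chloro before fluoro before oxalato.
The complex ion is anionic, so gold takes the -ate form aurate(III).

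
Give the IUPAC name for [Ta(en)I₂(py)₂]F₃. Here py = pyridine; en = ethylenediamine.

The 3 fluoride counter-ions carry a total charge of -3, so each complex ion is 3+.
Ligand charges: 2×iodo (-1 each), 2×pyridine (neutral), 1×ethylenediamine (neutral); total -2. So Ta + (-2) = 3+, giving Ta = +5.
Ligands are named alphabetically: ethylenediamine before iodo before pyridine.

(ethylenediamine)diiodobis(pyridine)tantalum(V) fluoride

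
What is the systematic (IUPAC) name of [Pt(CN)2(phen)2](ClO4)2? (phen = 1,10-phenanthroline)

The 2 perchlorate counter-ions carry a total charge of -2, so each complex ion is 2+.
Ligand charges: 2×1,10-phenanthroline (neutral), 2×cyano (-1 each); total -2. So Pt + (-2) = 2+, giving Pt = +4.
Ligands are named alphabetically: cyano before phenanthroline.

dicyanobis(1,10-phenanthroline)platinum(IV) perchlorate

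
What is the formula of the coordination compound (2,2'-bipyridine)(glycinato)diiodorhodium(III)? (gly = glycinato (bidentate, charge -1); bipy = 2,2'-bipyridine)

Ligands: 2 iodo (I, -1), 1 glycinato (gly, -1), 1 2,2'-bipyridine (bipy, neutral). Ligand charge sum = -3.
With Rh in oxidation state +3, the complex ion is [Rh...].

[Rh(bipy)(gly)I2]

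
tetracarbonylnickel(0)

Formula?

Ligands: 4 carbonyl (CO, neutral). Ligand charge sum = 0.
With Ni in oxidation state 0, the complex ion is [Ni...].

[Ni(CO)4]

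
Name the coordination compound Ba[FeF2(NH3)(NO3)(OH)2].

barium amminedifluorodihydroxonitratoferrate(III)

The 1 barium counter-ion carries a total charge of +2, so each complex ion is 2−.
Ligand charges: 2×fluoro (-1 each), 1×ammine (neutral), 2×hydroxo (-1 each), 1×nitrato (-1 each); total -5. So Fe + (-5) = 2−, giving Fe = +3.
Ligands are named alphabetically: ammine before fluoro before hydroxo before nitrato.
The complex ion is anionic, so iron takes the -ate form ferrate(III).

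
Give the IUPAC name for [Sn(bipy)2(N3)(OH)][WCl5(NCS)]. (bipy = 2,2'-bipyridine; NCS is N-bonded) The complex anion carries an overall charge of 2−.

Both ions are complex: the cation is named first with the plain metal name, the anion second with the -ate form; each ion's ligands are alphabetised independently.
The complex anion is given as 2−; its ligand charges sum to -6, so W = +4.
A 1:1 salt means the cation carries the equal and opposite charge, 2+.
Cation: ligand charges sum to -2; for the ion to be 2+, Sn = +4.

azidobis(2,2'-bipyridine)hydroxotin(IV) pentachloroisothiocyanatotungstate(IV)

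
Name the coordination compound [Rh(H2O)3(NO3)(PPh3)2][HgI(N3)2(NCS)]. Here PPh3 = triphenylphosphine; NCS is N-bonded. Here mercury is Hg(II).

triaquanitratobis(triphenylphosphine)rhodium(III) diazidoiodoisothiocyanatomercurate(II)

Both ions are complex: the cation is named first with the plain metal name, the anion second with the -ate form; each ion's ligands are alphabetised independently.
Hg is given as +2; the anion's ligand charges sum to -4, so the complex anion is 2−.
A 1:1 salt means the cation carries the equal and opposite charge, 2+.
Cation: ligand charges sum to -1; for the ion to be 2+, Rh = +3.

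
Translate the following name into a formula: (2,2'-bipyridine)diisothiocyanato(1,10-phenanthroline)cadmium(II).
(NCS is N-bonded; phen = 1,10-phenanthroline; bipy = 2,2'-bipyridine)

[Cd(bipy)(NCS)2(phen)]

Ligands: 2 isothiocyanato (NCS, -1), 1 1,10-phenanthroline (phen, neutral), 1 2,2'-bipyridine (bipy, neutral). Ligand charge sum = -2.
With Cd in oxidation state +2, the complex ion is [Cd...].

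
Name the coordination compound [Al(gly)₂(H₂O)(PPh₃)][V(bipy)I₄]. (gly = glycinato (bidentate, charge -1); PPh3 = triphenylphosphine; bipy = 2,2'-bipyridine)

aquabis(glycinato)(triphenylphosphine)aluminium(III) (2,2'-bipyridine)tetraiodovanadate(III)

Both ions are complex: the cation is named first with the plain metal name, the anion second with the -ate form; each ion's ligands are alphabetised independently.
Aluminium is always +3 in its complexes; the cation's ligand charges sum to -2, so the complex cation is 1+.
A 1:1 salt means the anion carries the equal and opposite charge, 1−.
Anion: ligand charges sum to -4; for the ion to be 1−, V = +3.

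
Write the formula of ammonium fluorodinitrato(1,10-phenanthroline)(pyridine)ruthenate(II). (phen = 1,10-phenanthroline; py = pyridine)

Ligands: 1 1,10-phenanthroline (phen, neutral), 2 nitrato (NO3, -1), 1 pyridine (py, neutral), 1 fluoro (F, -1). Ligand charge sum = -3.
With Ru in oxidation state +2, the complex ion is [Ru...]^1−.
Charge balance with ammonium (+1) requires 1 complex ion per 1 ammonium.

NH4[RuF(NO3)2(phen)(py)]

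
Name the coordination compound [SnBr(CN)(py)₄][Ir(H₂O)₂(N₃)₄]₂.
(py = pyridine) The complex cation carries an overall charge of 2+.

Both ions are complex: the cation is named first with the plain metal name, the anion second with the -ate form; each ion's ligands are alphabetised independently.
The complex cation is given as 2+; its ligand charges sum to -2, so Sn = +4.
With 2 anions per cation, each anion must be 2/2 = 1−.
Anion: ligand charges sum to -4; for the ion to be 1−, Ir = +3.

bromocyanotetrakis(pyridine)tin(IV) diaquatetraazidoiridate(III)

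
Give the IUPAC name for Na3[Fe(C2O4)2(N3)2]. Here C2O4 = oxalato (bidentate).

The 3 sodium counter-ions carry a total charge of +3, so each complex ion is 3−.
Ligand charges: 2×azido (-1 each), 2×oxalato (-2 each); total -6. So Fe + (-6) = 3−, giving Fe = +3.
The complex ion is anionic, so iron takes the -ate form ferrate(III).

sodium diazidodioxalatoferrate(III)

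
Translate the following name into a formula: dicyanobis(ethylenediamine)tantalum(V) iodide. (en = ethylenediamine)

[Ta(CN)2(en)2]I3

Ligands: 2 ethylenediamine (en, neutral), 2 cyano (CN, -1). Ligand charge sum = -2.
With Ta in oxidation state +5, the complex ion is [Ta...]^3+.
Charge balance with iodide (-1) requires 1 complex ion per 3 iodide.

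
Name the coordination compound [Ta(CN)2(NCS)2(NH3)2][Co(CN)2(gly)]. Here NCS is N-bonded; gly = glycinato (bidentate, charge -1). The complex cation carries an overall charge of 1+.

The complex cation is given as 1+; its ligand charges sum to -4, so Ta = +5.
A 1:1 salt means the anion carries the equal and opposite charge, 1−.
Anion: ligand charges sum to -3; for the ion to be 1−, Co = +2.

diamminedicyanodiisothiocyanatotantalum(V) dicyano(glycinato)cobaltate(II)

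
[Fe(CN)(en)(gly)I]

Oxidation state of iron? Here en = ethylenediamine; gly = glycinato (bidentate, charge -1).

+3

No counter-ion: the bracketed complex is neutral.
Ligand charges: 1×en neutral; 1×I = -1; 1×CN = -1; 1×gly = -1; sum -3.
Fe + (-3) = 0 ⇒ Fe is +3.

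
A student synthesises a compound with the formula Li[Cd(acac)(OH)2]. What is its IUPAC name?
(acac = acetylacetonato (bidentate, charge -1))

lithium (acetylacetonato)dihydroxocadmate(II)

The 1 lithium counter-ion carries a total charge of +1, so each complex ion is 1−.
Ligand charges: 2×hydroxo (-1 each), 1×acetylacetonato (-1 each); total -3. So Cd + (-3) = 1−, giving Cd = +2.
Ligands are named alphabetically: acetylacetonato before hydroxo.
The complex ion is anionic, so cadmium takes the -ate form cadmate(II).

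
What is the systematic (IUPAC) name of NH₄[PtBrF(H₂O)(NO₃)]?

ammonium aquabromofluoronitratoplatinate(II)

The 1 ammonium counter-ion carries a total charge of +1, so each complex ion is 1−.
Ligand charges: 1×aqua (neutral), 1×bromo (-1 each), 1×nitrato (-1 each), 1×fluoro (-1 each); total -3. So Pt + (-3) = 1−, giving Pt = +2.
Ligands are named alphabetically: aqua before bromo before fluoro before nitrato.
The complex ion is anionic, so platinum takes the -ate form platinate(II).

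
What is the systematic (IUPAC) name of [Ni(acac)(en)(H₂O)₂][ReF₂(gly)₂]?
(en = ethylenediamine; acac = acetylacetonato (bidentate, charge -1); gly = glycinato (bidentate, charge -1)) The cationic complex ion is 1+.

The complex cation is given as 1+; its ligand charges sum to -1, so Ni = +2.
A 1:1 salt means the anion carries the equal and opposite charge, 1−.
Anion: ligand charges sum to -4; for the ion to be 1−, Re = +3.

(acetylacetonato)diaqua(ethylenediamine)nickel(II) difluorobis(glycinato)rhenate(III)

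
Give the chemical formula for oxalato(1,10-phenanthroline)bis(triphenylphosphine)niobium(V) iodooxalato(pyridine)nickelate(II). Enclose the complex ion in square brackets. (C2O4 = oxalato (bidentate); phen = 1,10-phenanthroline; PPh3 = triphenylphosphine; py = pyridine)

Cation [Nb…]: ligand charges -2, Nb(V) ⇒ ion charge 3+.
Anion [Ni…]: ligand charges -3, Ni(II) ⇒ ion charge 1−.
One 3+ cation requires 3 of the 1− anion.

[Nb(C2O4)(phen)(PPh3)2][Ni(C2O4)I(py)]3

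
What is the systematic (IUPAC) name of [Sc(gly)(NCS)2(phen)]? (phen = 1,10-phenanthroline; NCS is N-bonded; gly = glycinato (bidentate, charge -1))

(glycinato)diisothiocyanato(1,10-phenanthroline)scandium(III)

There is no counter-ion, so the complex is neutral overall.
Ligand charges: 1×1,10-phenanthroline (neutral), 2×isothiocyanato (-1 each), 1×glycinato (-1 each); total -3. So Sc + (-3) = 0, giving Sc = +3.
Ligands are named alphabetically: glycinato before isothiocyanato before phenanthroline.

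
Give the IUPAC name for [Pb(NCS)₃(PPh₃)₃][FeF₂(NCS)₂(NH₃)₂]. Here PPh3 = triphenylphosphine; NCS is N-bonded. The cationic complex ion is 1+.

triisothiocyanatotris(triphenylphosphine)lead(IV) diamminedifluorodiisothiocyanatoferrate(III)

Both ions are complex: the cation is named first with the plain metal name, the anion second with the -ate form; each ion's ligands are alphabetised independently.
The complex cation is given as 1+; its ligand charges sum to -3, so Pb = +4.
A 1:1 salt means the anion carries the equal and opposite charge, 1−.
Anion: ligand charges sum to -4; for the ion to be 1−, Fe = +3.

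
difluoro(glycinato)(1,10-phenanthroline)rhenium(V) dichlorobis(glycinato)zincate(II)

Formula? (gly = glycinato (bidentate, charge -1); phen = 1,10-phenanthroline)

[ReF2(gly)(phen)][ZnCl2(gly)2]

Cation [Re…]: ligand charges -3, Re(V) ⇒ ion charge 2+.
Anion [Zn…]: ligand charges -4, Zn(II) ⇒ ion charge 2−.
One 2+ cation balances one 2− anion.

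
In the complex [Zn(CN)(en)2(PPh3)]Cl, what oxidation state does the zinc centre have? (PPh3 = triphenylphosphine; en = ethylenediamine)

+2

1 chloride outside the brackets (-1 each) → the complex ion is 1+.
Ligand charges: 1×PPh3 neutral; 2×en neutral; 1×CN = -1; sum -1.
Zn + (-1) = 1+ ⇒ Zn is +2.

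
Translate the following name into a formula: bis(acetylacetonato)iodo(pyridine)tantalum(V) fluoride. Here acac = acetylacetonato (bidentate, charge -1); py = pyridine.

[Ta(acac)2I(py)]F2

Ligands: 2 acetylacetonato (acac, -1), 1 pyridine (py, neutral), 1 iodo (I, -1). Ligand charge sum = -3.
With Ta in oxidation state +5, the complex ion is [Ta...]^2+.
Charge balance with fluoride (-1) requires 1 complex ion per 2 fluoride.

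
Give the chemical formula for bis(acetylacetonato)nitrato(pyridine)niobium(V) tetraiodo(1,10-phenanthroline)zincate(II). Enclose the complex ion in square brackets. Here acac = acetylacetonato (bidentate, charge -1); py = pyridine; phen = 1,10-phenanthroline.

[Nb(acac)2(NO3)(py)][ZnI4(phen)]

Cation [Nb…]: ligand charges -3, Nb(V) ⇒ ion charge 2+.
Anion [Zn…]: ligand charges -4, Zn(II) ⇒ ion charge 2−.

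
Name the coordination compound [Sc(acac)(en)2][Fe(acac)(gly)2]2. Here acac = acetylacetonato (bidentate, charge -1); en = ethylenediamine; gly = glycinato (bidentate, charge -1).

Scandium is always +3 in its complexes; the cation's ligand charges sum to -1, so the complex cation is 2+.
With 2 anions per cation, each anion must be 2/2 = 1−.
Anion: ligand charges sum to -3; for the ion to be 1−, Fe = +2.

(acetylacetonato)bis(ethylenediamine)scandium(III) (acetylacetonato)bis(glycinato)ferrate(II)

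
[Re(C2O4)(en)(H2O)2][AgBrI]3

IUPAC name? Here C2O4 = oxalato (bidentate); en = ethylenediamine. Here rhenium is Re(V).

diaqua(ethylenediamine)oxalatorhenium(V) bromoiodoargentate(I)

Both ions are complex: the cation is named first with the plain metal name, the anion second with the -ate form; each ion's ligands are alphabetised independently.
Re is given as +5; the cation's ligand charges sum to -2, so the complex cation is 3+.
With 3 anions per cation, each anion must be 3/3 = 1−.
Anion: ligand charges sum to -2; for the ion to be 1−, Ag = +1.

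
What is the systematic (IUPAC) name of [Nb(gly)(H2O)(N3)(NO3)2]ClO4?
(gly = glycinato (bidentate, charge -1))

The 1 perchlorate counter-ion carries a total charge of -1, so each complex ion is 1+.
Ligand charges: 1×glycinato (-1 each), 2×nitrato (-1 each), 1×aqua (neutral), 1×azido (-1 each); total -4. So Nb + (-4) = 1+, giving Nb = +5.
Ligands are named alphabetically: aqua before azido before glycinato before nitrato.

aquaazido(glycinato)dinitratoniobium(V) perchlorate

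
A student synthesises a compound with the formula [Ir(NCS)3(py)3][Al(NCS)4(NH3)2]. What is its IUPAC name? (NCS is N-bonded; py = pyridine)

Both ions are complex: the cation is named first with the plain metal name, the anion second with the -ate form; each ion's ligands are alphabetised independently.
Aluminium is always +3 in its complexes; the anion's ligand charges sum to -4, so the complex anion is 1−.
A 1:1 salt means the cation carries the equal and opposite charge, 1+.
Cation: ligand charges sum to -3; for the ion to be 1+, Ir = +4.

triisothiocyanatotris(pyridine)iridium(IV) diamminetetraisothiocyanatoaluminate(III)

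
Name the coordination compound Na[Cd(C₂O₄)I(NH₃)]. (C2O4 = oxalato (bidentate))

sodium ammineiodooxalatocadmate(II)

The 1 sodium counter-ion carries a total charge of +1, so each complex ion is 1−.
Ligand charges: 1×oxalato (-2 each), 1×ammine (neutral), 1×iodo (-1 each); total -3. So Cd + (-3) = 1−, giving Cd = +2.
Ligands are named alphabetically: ammine before iodo before oxalato.
The complex ion is anionic, so cadmium takes the -ate form cadmate(II).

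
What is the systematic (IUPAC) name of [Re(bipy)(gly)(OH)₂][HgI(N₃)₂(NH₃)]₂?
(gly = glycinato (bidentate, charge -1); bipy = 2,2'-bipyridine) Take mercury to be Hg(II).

(2,2'-bipyridine)(glycinato)dihydroxorhenium(V) amminediazidoiodomercurate(II)

Both ions are complex: the cation is named first with the plain metal name, the anion second with the -ate form; each ion's ligands are alphabetised independently.
Hg is given as +2; the anion's ligand charges sum to -3, so the complex anion is 1−.
With 2 anions per cation, the cation must be 2×1 = 2+.
Cation: ligand charges sum to -3; for the ion to be 2+, Re = +5.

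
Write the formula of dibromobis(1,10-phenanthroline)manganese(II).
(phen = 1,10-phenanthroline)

Ligands: 2 bromo (Br, -1), 2 1,10-phenanthroline (phen, neutral). Ligand charge sum = -2.
With Mn in oxidation state +2, the complex ion is [Mn...].

[MnBr2(phen)2]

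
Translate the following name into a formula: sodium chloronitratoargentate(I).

Na[AgCl(NO3)]

Ligands: 1 chloro (Cl, -1), 1 nitrato (NO3, -1). Ligand charge sum = -2.
With Ag in oxidation state +1, the complex ion is [Ag...]^1−.
Charge balance with sodium (+1) requires 1 complex ion per 1 sodium.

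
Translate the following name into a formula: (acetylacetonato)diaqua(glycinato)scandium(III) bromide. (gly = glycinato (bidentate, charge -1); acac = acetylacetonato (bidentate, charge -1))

[Sc(acac)(gly)(H2O)2]Br

Ligands: 1 glycinato (gly, -1), 1 acetylacetonato (acac, -1), 2 aqua (H2O, neutral). Ligand charge sum = -2.
With Sc in oxidation state +3, the complex ion is [Sc...]^1+.
Charge balance with bromide (-1) requires 1 complex ion per 1 bromide.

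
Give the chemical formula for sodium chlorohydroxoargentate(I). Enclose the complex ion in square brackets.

Na[AgCl(OH)]

Ligands: 1 chloro (Cl, -1), 1 hydroxo (OH, -1). Ligand charge sum = -2.
With Ag in oxidation state +1, the complex ion is [Ag...]^1−.
Charge balance with sodium (+1) requires 1 complex ion per 1 sodium.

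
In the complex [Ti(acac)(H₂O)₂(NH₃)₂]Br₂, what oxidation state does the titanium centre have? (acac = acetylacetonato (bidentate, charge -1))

2 bromide outside the brackets (-1 each) → the complex ion is 2+.
Ligand charges: 2×NH3 neutral; 1×acac = -1; 2×H2O neutral; sum -1.
Ti + (-1) = 2+ ⇒ Ti is +3.

+3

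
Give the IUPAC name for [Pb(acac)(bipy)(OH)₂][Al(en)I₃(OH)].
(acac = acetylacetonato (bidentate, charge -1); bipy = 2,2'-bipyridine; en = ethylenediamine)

(acetylacetonato)(2,2'-bipyridine)dihydroxolead(IV) (ethylenediamine)hydroxotriiodoaluminate(III)

Aluminium is always +3 in its complexes; the anion's ligand charges sum to -4, so the complex anion is 1−.
A 1:1 salt means the cation carries the equal and opposite charge, 1+.
Cation: ligand charges sum to -3; for the ion to be 1+, Pb = +4.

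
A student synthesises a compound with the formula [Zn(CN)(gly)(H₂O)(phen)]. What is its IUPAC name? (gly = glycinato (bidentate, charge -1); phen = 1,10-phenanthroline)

aquacyano(glycinato)(1,10-phenanthroline)zinc(II)

There is no counter-ion, so the complex is neutral overall.
Ligand charges: 1×glycinato (-1 each), 1×aqua (neutral), 1×1,10-phenanthroline (neutral), 1×cyano (-1 each); total -2. So Zn + (-2) = 0, giving Zn = +2.
Ligands are named alphabetically: aqua before cyano before glycinato before phenanthroline.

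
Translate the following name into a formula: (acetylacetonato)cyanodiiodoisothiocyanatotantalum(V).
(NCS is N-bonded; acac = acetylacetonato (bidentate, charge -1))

Ligands: 1 isothiocyanato (NCS, -1), 1 cyano (CN, -1), 2 iodo (I, -1), 1 acetylacetonato (acac, -1). Ligand charge sum = -5.
With Ta in oxidation state +5, the complex ion is [Ta...].

[Ta(acac)(CN)I2(NCS)]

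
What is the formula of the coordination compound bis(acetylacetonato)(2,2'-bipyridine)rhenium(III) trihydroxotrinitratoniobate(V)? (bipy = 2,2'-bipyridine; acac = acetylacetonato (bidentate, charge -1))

[Re(acac)2(bipy)][Nb(NO3)3(OH)3]

Cation [Re…]: ligand charges -2, Re(III) ⇒ ion charge 1+.
Anion [Nb…]: ligand charges -6, Nb(V) ⇒ ion charge 1−.
One 1+ cation balances one 1− anion.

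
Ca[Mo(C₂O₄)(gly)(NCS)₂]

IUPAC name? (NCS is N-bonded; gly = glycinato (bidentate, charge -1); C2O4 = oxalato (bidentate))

calcium (glycinato)diisothiocyanatooxalatomolybdate(III)

The 1 calcium counter-ion carries a total charge of +2, so each complex ion is 2−.
Ligand charges: 2×isothiocyanato (-1 each), 1×glycinato (-1 each), 1×oxalato (-2 each); total -5. So Mo + (-5) = 2−, giving Mo = +3.
Ligands are named alphabetically: glycinato before isothiocyanato before oxalato.
The complex ion is anionic, so molybdenum takes the -ate form molybdate(III).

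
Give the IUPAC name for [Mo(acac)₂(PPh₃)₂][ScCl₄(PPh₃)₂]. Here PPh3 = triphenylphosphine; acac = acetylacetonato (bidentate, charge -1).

Both ions are complex: the cation is named first with the plain metal name, the anion second with the -ate form; each ion's ligands are alphabetised independently.
Scandium is always +3 in its complexes; the anion's ligand charges sum to -4, so the complex anion is 1−.
A 1:1 salt means the cation carries the equal and opposite charge, 1+.
Cation: ligand charges sum to -2; for the ion to be 1+, Mo = +3.

bis(acetylacetonato)bis(triphenylphosphine)molybdenum(III) tetrachlorobis(triphenylphosphine)scandate(III)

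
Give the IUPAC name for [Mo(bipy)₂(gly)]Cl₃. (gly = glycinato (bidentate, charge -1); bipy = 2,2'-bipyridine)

bis(2,2'-bipyridine)(glycinato)molybdenum(IV) chloride

The 3 chloride counter-ions carry a total charge of -3, so each complex ion is 3+.
Ligand charges: 1×glycinato (-1 each), 2×2,2'-bipyridine (neutral); total -1. So Mo + (-1) = 3+, giving Mo = +4.
Ligands are named alphabetically: bipyridine before glycinato.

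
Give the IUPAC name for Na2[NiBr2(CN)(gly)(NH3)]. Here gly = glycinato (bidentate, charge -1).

sodium amminedibromocyano(glycinato)nickelate(II)

The 2 sodium counter-ions carry a total charge of +2, so each complex ion is 2−.
Ligand charges: 1×cyano (-1 each), 1×glycinato (-1 each), 1×ammine (neutral), 2×bromo (-1 each); total -4. So Ni + (-4) = 2−, giving Ni = +2.
Ligands are named alphabetically: ammine before bromo before cyano before glycinato.
The complex ion is anionic, so nickel takes the -ate form nickelate(II).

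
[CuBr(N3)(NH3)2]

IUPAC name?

diammineazidobromocopper(II)

There is no counter-ion, so the complex is neutral overall.
Ligand charges: 2×ammine (neutral), 1×azido (-1 each), 1×bromo (-1 each); total -2. So Cu + (-2) = 0, giving Cu = +2.
Ligands are named alphabetically: ammine before azido before bromo.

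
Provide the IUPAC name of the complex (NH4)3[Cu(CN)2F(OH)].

ammonium dicyanofluorohydroxocuprate(I)

The 3 ammonium counter-ions carry a total charge of +3, so each complex ion is 3−.
Ligand charges: 1×hydroxo (-1 each), 2×cyano (-1 each), 1×fluoro (-1 each); total -4. So Cu + (-4) = 3−, giving Cu = +1.
The complex ion is anionic, so copper takes the -ate form cuprate(I).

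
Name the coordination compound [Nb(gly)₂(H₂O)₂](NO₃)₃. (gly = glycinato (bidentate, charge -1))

diaquabis(glycinato)niobium(V) nitrate

The 3 nitrate counter-ions carry a total charge of -3, so each complex ion is 3+.
Ligand charges: 2×glycinato (-1 each), 2×aqua (neutral); total -2. So Nb + (-2) = 3+, giving Nb = +5.
Ligands are named alphabetically: aqua before glycinato.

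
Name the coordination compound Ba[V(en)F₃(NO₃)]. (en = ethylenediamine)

The 1 barium counter-ion carries a total charge of +2, so each complex ion is 2−.
Ligand charges: 1×nitrato (-1 each), 3×fluoro (-1 each), 1×ethylenediamine (neutral); total -4. So V + (-4) = 2−, giving V = +2.
Ligands are named alphabetically: ethylenediamine before fluoro before nitrato.
The complex ion is anionic, so vanadium takes the -ate form vanadate(II).

barium (ethylenediamine)trifluoronitratovanadate(II)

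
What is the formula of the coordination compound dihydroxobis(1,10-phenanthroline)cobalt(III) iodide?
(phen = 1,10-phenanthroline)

Ligands: 2 hydroxo (OH, -1), 2 1,10-phenanthroline (phen, neutral). Ligand charge sum = -2.
Charge balance with iodide (-1) requires 1 complex ion per 1 iodide.

[Co(OH)2(phen)2]I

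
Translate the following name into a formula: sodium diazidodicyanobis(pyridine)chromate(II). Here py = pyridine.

Ligands: 2 pyridine (py, neutral), 2 azido (N3, -1), 2 cyano (CN, -1). Ligand charge sum = -4.
Charge balance with sodium (+1) requires 1 complex ion per 2 sodium.

Na2[Cr(CN)2(N3)2(py)2]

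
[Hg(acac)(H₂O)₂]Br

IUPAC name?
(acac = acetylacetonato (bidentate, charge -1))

(acetylacetonato)diaquamercury(II) bromide

The 1 bromide counter-ion carries a total charge of -1, so each complex ion is 1+.
Ligand charges: 1×acetylacetonato (-1 each), 2×aqua (neutral); total -1. So Hg + (-1) = 1+, giving Hg = +2.
Ligands are named alphabetically: acetylacetonato before aqua.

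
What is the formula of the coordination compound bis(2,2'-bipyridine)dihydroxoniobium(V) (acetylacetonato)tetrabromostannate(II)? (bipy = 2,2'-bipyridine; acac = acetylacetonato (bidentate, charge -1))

Cation [Nb…]: ligand charges -2, Nb(V) ⇒ ion charge 3+.
Anion [Sn…]: ligand charges -5, Sn(II) ⇒ ion charge 3−.
One 3+ cation balances one 3− anion.

[Nb(bipy)2(OH)2][Sn(acac)Br4]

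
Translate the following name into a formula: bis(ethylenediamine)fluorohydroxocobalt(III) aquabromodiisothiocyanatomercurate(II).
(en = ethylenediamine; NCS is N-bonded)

[Co(en)2F(OH)][HgBr(H2O)(NCS)2]

Cation [Co…]: ligand charges -2, Co(III) ⇒ ion charge 1+.
Anion [Hg…]: ligand charges -3, Hg(II) ⇒ ion charge 1−.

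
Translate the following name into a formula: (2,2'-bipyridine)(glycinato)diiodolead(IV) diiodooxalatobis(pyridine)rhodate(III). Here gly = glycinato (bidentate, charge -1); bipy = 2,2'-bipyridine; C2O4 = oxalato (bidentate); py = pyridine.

Cation [Pb…]: ligand charges -3, Pb(IV) ⇒ ion charge 1+.
Anion [Rh…]: ligand charges -4, Rh(III) ⇒ ion charge 1−.
One 1+ cation balances one 1− anion.

[Pb(bipy)(gly)I2][Rh(C2O4)I2(py)2]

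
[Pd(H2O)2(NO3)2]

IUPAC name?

diaquadinitratopalladium(II)

There is no counter-ion, so the complex is neutral overall.
Ligand charges: 2×nitrato (-1 each), 2×aqua (neutral); total -2. So Pd + (-2) = 0, giving Pd = +2.
Ligands are named alphabetically: aqua before nitrato.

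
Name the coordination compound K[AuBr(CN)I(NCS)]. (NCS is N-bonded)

potassium bromocyanoiodoisothiocyanatoaurate(III)

The 1 potassium counter-ion carries a total charge of +1, so each complex ion is 1−.
Ligand charges: 1×cyano (-1 each), 1×isothiocyanato (-1 each), 1×bromo (-1 each), 1×iodo (-1 each); total -4. So Au + (-4) = 1−, giving Au = +3.
Ligands are named alphabetically: bromo before cyano before iodo before isothiocyanato.
The complex ion is anionic, so gold takes the -ate form aurate(III).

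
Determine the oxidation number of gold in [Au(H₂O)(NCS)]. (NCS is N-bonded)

+1

No counter-ion: the bracketed complex is neutral.
Ligand charges: 1×H2O neutral; 1×NCS = -1; sum -1.
Au + (-1) = 0 ⇒ Au is +1.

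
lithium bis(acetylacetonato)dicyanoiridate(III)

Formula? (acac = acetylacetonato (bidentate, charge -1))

Ligands: 2 cyano (CN, -1), 2 acetylacetonato (acac, -1). Ligand charge sum = -4.
With Ir in oxidation state +3, the complex ion is [Ir...]^1−.
Charge balance with lithium (+1) requires 1 complex ion per 1 lithium.

Li[Ir(acac)2(CN)2]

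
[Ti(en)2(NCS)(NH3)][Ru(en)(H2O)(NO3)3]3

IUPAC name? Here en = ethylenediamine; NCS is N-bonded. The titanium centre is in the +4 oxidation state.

Ti is given as +4; the cation's ligand charges sum to -1, so the complex cation is 3+.
With 3 anions per cation, each anion must be 3/3 = 1−.
Anion: ligand charges sum to -3; for the ion to be 1−, Ru = +2.

amminebis(ethylenediamine)isothiocyanatotitanium(IV) aqua(ethylenediamine)trinitratoruthenate(II)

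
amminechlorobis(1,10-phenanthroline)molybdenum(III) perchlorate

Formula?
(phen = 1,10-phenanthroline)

Ligands: 1 chloro (Cl, -1), 2 1,10-phenanthroline (phen, neutral), 1 ammine (NH3, neutral). Ligand charge sum = -1.
Charge balance with perchlorate (-1) requires 1 complex ion per 2 perchlorate.

[MoCl(NH3)(phen)2](ClO4)2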